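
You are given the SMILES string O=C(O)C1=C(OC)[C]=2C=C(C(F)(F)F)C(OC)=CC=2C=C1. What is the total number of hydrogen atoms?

Walk through each heavy atom and fill implicit hydrogens from standard valence (C 4, N 3, O 2, S 2, halogen 1):
  atom 1: O, bond orders sum to 2 (valence 2) → 0 H
  atom 2: C, bond orders sum to 4 (valence 4) → 0 H
  atom 3: O, bond orders sum to 1 (valence 2) → 1 H
  atom 4: C, bond orders sum to 4 (valence 4) → 0 H
  atom 5: C, bond orders sum to 4 (valence 4) → 0 H
  atom 6: O, bond orders sum to 2 (valence 2) → 0 H
  atom 7: C, bond orders sum to 1 (valence 4) → 3 H
  atom 8: C with explicit H count 0
  atom 9: C, bond orders sum to 3 (valence 4) → 1 H
  atom 10: C, bond orders sum to 4 (valence 4) → 0 H
  atom 11: C, bond orders sum to 4 (valence 4) → 0 H
  atom 12: F (halogen, monovalent) → 0 H
  atom 13: F (halogen, monovalent) → 0 H
  atom 14: F (halogen, monovalent) → 0 H
  atom 15: C, bond orders sum to 4 (valence 4) → 0 H
  atom 16: O, bond orders sum to 2 (valence 2) → 0 H
  atom 17: C, bond orders sum to 1 (valence 4) → 3 H
  atom 18: C, bond orders sum to 3 (valence 4) → 1 H
  atom 19: C, bond orders sum to 4 (valence 4) → 0 H
  atom 20: C, bond orders sum to 3 (valence 4) → 1 H
  atom 21: C, bond orders sum to 3 (valence 4) → 1 H
Total hydrogens: 11.

11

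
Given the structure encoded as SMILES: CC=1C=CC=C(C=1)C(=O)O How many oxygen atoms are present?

2

Scan the SMILES for O atoms (remember two-letter symbols like Cl and Br are single atoms).
Oxygen count: 2.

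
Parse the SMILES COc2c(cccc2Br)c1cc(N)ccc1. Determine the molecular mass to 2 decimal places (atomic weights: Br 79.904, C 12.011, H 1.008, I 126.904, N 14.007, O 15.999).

First, the molecular formula is C13H12BrNO (counting implicit H from valence).
  Br: 1 × 79.904 = 79.904
  C: 13 × 12.011 = 156.143
  H: 12 × 1.008 = 12.096
  N: 1 × 14.007 = 14.007
  O: 1 × 15.999 = 15.999
Sum: 1×79.904 + 13×12.011 + 12×1.008 + 1×14.007 + 1×15.999 = 278.149 → 278.15 g/mol.

278.15 g/mol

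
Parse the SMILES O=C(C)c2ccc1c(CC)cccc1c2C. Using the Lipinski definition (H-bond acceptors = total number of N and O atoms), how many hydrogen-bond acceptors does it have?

1

N atoms: 0; O atoms: 1.
Lipinski HBA = 0 + 1 = 1.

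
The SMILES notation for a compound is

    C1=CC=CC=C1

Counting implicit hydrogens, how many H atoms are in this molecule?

6

Walk through each heavy atom and fill implicit hydrogens from standard valence (C 4, N 3, O 2, S 2, halogen 1):
  atom 1: C, bond orders sum to 3 (valence 4) → 1 H
  atom 2: C, bond orders sum to 3 (valence 4) → 1 H
  atom 3: C, bond orders sum to 3 (valence 4) → 1 H
  atom 4: C, bond orders sum to 3 (valence 4) → 1 H
  atom 5: C, bond orders sum to 3 (valence 4) → 1 H
  atom 6: C, bond orders sum to 3 (valence 4) → 1 H
Total hydrogens: 6.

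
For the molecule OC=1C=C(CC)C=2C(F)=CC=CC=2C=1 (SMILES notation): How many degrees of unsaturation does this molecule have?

Degree of unsaturation = (number of rings) + (number of π bonds).
Ring closures in the SMILES: 2.
π bonds: 5 double bonds (each 1 DoU) → 5 DoU from unsaturation.
Total DoU = 2 + 5 = 7.

7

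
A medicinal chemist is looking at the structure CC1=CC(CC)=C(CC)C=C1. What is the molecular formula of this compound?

Walk through each heavy atom and fill implicit hydrogens from standard valence (C 4, N 3, O 2, S 2, halogen 1):
  atom 1: C, bond orders sum to 1 (valence 4) → 3 H
  atom 2: C, bond orders sum to 4 (valence 4) → 0 H
  atom 3: C, bond orders sum to 3 (valence 4) → 1 H
  atom 4: C, bond orders sum to 4 (valence 4) → 0 H
  atom 5: C, bond orders sum to 2 (valence 4) → 2 H
  atom 6: C, bond orders sum to 1 (valence 4) → 3 H
  atom 7: C, bond orders sum to 4 (valence 4) → 0 H
  atom 8: C, bond orders sum to 2 (valence 4) → 2 H
  atom 9: C, bond orders sum to 1 (valence 4) → 3 H
  atom 10: C, bond orders sum to 3 (valence 4) → 1 H
  atom 11: C, bond orders sum to 3 (valence 4) → 1 H
Totals → C:11, H:16.
In Hill order: C11H16.

C11H16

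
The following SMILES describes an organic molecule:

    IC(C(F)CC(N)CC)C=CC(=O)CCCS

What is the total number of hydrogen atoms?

21

Walk through each heavy atom and fill implicit hydrogens from standard valence (C 4, N 3, O 2, S 2, halogen 1):
  atom 1: I (halogen, monovalent) → 0 H
  atom 2: C, bond orders sum to 3 (valence 4) → 1 H
  atom 3: C, bond orders sum to 3 (valence 4) → 1 H
  atom 4: F (halogen, monovalent) → 0 H
  atom 5: C, bond orders sum to 2 (valence 4) → 2 H
  atom 6: C, bond orders sum to 3 (valence 4) → 1 H
  atom 7: N, bond orders sum to 1 (valence 3) → 2 H
  atom 8: C, bond orders sum to 2 (valence 4) → 2 H
  atom 9: C, bond orders sum to 1 (valence 4) → 3 H
  atom 10: C, bond orders sum to 3 (valence 4) → 1 H
  atom 11: C, bond orders sum to 3 (valence 4) → 1 H
  atom 12: C, bond orders sum to 4 (valence 4) → 0 H
  atom 13: O, bond orders sum to 2 (valence 2) → 0 H
  atom 14: C, bond orders sum to 2 (valence 4) → 2 H
  atom 15: C, bond orders sum to 2 (valence 4) → 2 H
  atom 16: C, bond orders sum to 2 (valence 4) → 2 H
  atom 17: S, bond orders sum to 1 (valence 2) → 1 H
Total hydrogens: 21.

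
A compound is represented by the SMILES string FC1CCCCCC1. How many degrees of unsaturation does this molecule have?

Molecular formula: C7H13F.
DoU = (2C + 2 + N − H − X) / 2, where X is the halogen count and O/S are ignored.
    = (2·7 + 2 + 0 − 13 − 1) / 2 = 2 / 2 = 1.

1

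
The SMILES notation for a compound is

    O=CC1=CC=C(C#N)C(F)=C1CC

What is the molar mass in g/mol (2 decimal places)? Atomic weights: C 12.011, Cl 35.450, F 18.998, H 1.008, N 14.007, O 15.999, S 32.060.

177.18 g/mol

First, the molecular formula is C10H8FNO (counting implicit H from valence).
  C: 10 × 12.011 = 120.110
  F: 1 × 18.998 = 18.998
  H: 8 × 1.008 = 8.064
  N: 1 × 14.007 = 14.007
  O: 1 × 15.999 = 15.999
Sum: 10×12.011 + 1×18.998 + 8×1.008 + 1×14.007 + 1×15.999 = 177.178 → 177.18 g/mol.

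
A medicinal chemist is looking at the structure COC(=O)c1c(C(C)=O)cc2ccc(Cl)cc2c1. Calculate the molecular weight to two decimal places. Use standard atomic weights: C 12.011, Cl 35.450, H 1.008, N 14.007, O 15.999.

First, the molecular formula is C14H11ClO3 (counting implicit H from valence).
  C: 14 × 12.011 = 168.154
  Cl: 1 × 35.450 = 35.450
  H: 11 × 1.008 = 11.088
  O: 3 × 15.999 = 47.997
Sum: 14×12.011 + 1×35.450 + 11×1.008 + 3×15.999 = 262.689 → 262.69 g/mol.

262.69 g/mol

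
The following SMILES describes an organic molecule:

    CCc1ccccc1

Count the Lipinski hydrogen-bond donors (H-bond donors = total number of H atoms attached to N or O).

0

Donors: find every N or O and count the H atoms it carries.
  (no N or O atoms present)
Lipinski HBD = 0.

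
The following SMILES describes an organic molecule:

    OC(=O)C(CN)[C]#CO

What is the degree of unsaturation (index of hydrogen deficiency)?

Degree of unsaturation = (number of rings) + (number of π bonds).
Ring closures in the SMILES: 0.
π bonds: 1 double bond (each 1 DoU), 1 triple bond (each 2 DoU) → 3 DoU from unsaturation.
Total DoU = 0 + 3 = 3.

3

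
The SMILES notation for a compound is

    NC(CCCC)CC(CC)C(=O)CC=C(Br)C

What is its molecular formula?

Walk through each heavy atom and fill implicit hydrogens from standard valence (C 4, N 3, O 2, S 2, halogen 1):
  atom 1: N, bond orders sum to 1 (valence 3) → 2 H
  atom 2: C, bond orders sum to 3 (valence 4) → 1 H
  atom 3: C, bond orders sum to 2 (valence 4) → 2 H
  atom 4: C, bond orders sum to 2 (valence 4) → 2 H
  atom 5: C, bond orders sum to 2 (valence 4) → 2 H
  atom 6: C, bond orders sum to 1 (valence 4) → 3 H
  atom 7: C, bond orders sum to 2 (valence 4) → 2 H
  atom 8: C, bond orders sum to 3 (valence 4) → 1 H
  atom 9: C, bond orders sum to 2 (valence 4) → 2 H
  atom 10: C, bond orders sum to 1 (valence 4) → 3 H
  atom 11: C, bond orders sum to 4 (valence 4) → 0 H
  atom 12: O, bond orders sum to 2 (valence 2) → 0 H
  atom 13: C, bond orders sum to 2 (valence 4) → 2 H
  atom 14: C, bond orders sum to 3 (valence 4) → 1 H
  atom 15: C, bond orders sum to 4 (valence 4) → 0 H
  atom 16: Br (halogen, monovalent) → 0 H
  atom 17: C, bond orders sum to 1 (valence 4) → 3 H
Totals → C:14, H:26, Br:1, N:1, O:1.
In Hill order: C14H26BrNO.

C14H26BrNO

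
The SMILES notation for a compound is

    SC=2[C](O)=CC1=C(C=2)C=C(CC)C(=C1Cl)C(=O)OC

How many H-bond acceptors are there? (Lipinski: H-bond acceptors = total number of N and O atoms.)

N atoms: 0; O atoms: 3.
Lipinski HBA = 0 + 3 = 3.

3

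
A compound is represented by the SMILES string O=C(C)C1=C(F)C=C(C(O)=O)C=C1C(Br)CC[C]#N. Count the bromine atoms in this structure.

1

Scan the SMILES for Br atoms (remember two-letter symbols like Cl and Br are single atoms).
Bromine count: 1.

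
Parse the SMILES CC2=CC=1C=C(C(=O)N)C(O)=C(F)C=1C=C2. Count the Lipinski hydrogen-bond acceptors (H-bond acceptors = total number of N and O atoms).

3

N atoms: 1; O atoms: 2.
Lipinski HBA = 1 + 2 = 3.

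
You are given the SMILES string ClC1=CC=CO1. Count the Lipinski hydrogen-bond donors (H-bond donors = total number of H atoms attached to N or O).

Donors: find every N or O and count the H atoms it carries.
  atom 6 (O): bond orders sum to 2 → 0 H
Lipinski HBD = 0.

0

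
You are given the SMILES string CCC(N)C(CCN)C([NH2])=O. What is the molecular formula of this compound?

C7H17N3O

Walk through each heavy atom and fill implicit hydrogens from standard valence (C 4, N 3, O 2, S 2, halogen 1):
  atom 1: C, bond orders sum to 1 (valence 4) → 3 H
  atom 2: C, bond orders sum to 2 (valence 4) → 2 H
  atom 3: C, bond orders sum to 3 (valence 4) → 1 H
  atom 4: N, bond orders sum to 1 (valence 3) → 2 H
  atom 5: C, bond orders sum to 3 (valence 4) → 1 H
  atom 6: C, bond orders sum to 2 (valence 4) → 2 H
  atom 7: C, bond orders sum to 2 (valence 4) → 2 H
  atom 8: N, bond orders sum to 1 (valence 3) → 2 H
  atom 9: C, bond orders sum to 4 (valence 4) → 0 H
  atom 10: N with explicit H count 2
  atom 11: O, bond orders sum to 2 (valence 2) → 0 H
Totals → C:7, H:17, N:3, O:1.
In Hill order: C7H17N3O.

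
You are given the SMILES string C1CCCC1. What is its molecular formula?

C5H10

Walk through each heavy atom and fill implicit hydrogens from standard valence (C 4, N 3, O 2, S 2, halogen 1):
  atom 1: C, bond orders sum to 2 (valence 4) → 2 H
  atom 2: C, bond orders sum to 2 (valence 4) → 2 H
  atom 3: C, bond orders sum to 2 (valence 4) → 2 H
  atom 4: C, bond orders sum to 2 (valence 4) → 2 H
  atom 5: C, bond orders sum to 2 (valence 4) → 2 H
Totals → C:5, H:10.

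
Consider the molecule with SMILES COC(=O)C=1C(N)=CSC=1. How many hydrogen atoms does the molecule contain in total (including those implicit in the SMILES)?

Walk through each heavy atom and fill implicit hydrogens from standard valence (C 4, N 3, O 2, S 2, halogen 1):
  atom 1: C, bond orders sum to 1 (valence 4) → 3 H
  atom 2: O, bond orders sum to 2 (valence 2) → 0 H
  atom 3: C, bond orders sum to 4 (valence 4) → 0 H
  atom 4: O, bond orders sum to 2 (valence 2) → 0 H
  atom 5: C, bond orders sum to 4 (valence 4) → 0 H
  atom 6: C, bond orders sum to 4 (valence 4) → 0 H
  atom 7: N, bond orders sum to 1 (valence 3) → 2 H
  atom 8: C, bond orders sum to 3 (valence 4) → 1 H
  atom 9: S, bond orders sum to 2 (valence 2) → 0 H
  atom 10: C, bond orders sum to 3 (valence 4) → 1 H
Total hydrogens: 7.

7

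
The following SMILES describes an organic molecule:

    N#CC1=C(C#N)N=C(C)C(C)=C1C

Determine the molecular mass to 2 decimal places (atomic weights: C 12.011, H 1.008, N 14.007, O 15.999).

171.20 g/mol

First, the molecular formula is C10H9N3 (counting implicit H from valence).
  C: 10 × 12.011 = 120.110
  H: 9 × 1.008 = 9.072
  N: 3 × 14.007 = 42.021
Sum: 10×12.011 + 9×1.008 + 3×14.007 = 171.203 → 171.20 g/mol.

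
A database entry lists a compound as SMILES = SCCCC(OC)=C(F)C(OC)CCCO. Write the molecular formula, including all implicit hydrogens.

C11H21FO3S

Walk through each heavy atom and fill implicit hydrogens from standard valence (C 4, N 3, O 2, S 2, halogen 1):
  atom 1: S, bond orders sum to 1 (valence 2) → 1 H
  atom 2: C, bond orders sum to 2 (valence 4) → 2 H
  atom 3: C, bond orders sum to 2 (valence 4) → 2 H
  atom 4: C, bond orders sum to 2 (valence 4) → 2 H
  atom 5: C, bond orders sum to 4 (valence 4) → 0 H
  atom 6: O, bond orders sum to 2 (valence 2) → 0 H
  atom 7: C, bond orders sum to 1 (valence 4) → 3 H
  atom 8: C, bond orders sum to 4 (valence 4) → 0 H
  atom 9: F (halogen, monovalent) → 0 H
  atom 10: C, bond orders sum to 3 (valence 4) → 1 H
  atom 11: O, bond orders sum to 2 (valence 2) → 0 H
  atom 12: C, bond orders sum to 1 (valence 4) → 3 H
  atom 13: C, bond orders sum to 2 (valence 4) → 2 H
  atom 14: C, bond orders sum to 2 (valence 4) → 2 H
  atom 15: C, bond orders sum to 2 (valence 4) → 2 H
  atom 16: O, bond orders sum to 1 (valence 2) → 1 H
Totals → C:11, H:21, F:1, O:3, S:1.
In Hill order: C11H21FO3S.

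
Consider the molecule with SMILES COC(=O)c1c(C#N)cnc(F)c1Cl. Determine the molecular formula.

C8H4ClFN2O2

Walk through each heavy atom and fill implicit hydrogens from standard valence (C 4, N 3, O 2, S 2, halogen 1); for lowercase aromatic atoms, an aromatic c carries 1 H when it has two neighbours and 0 H with three, and aromatic n carries 0 H:
  atom 1: C, bond orders sum to 1 (valence 4) → 3 H
  atom 2: O, bond orders sum to 2 (valence 2) → 0 H
  atom 3: C, bond orders sum to 4 (valence 4) → 0 H
  atom 4: O, bond orders sum to 2 (valence 2) → 0 H
  atom 5: aromatic c, 3 neighbours → 0 H
  atom 6: aromatic c, 3 neighbours → 0 H
  atom 7: C, bond orders sum to 4 (valence 4) → 0 H
  atom 8: N, bond orders sum to 3 (valence 3) → 0 H
  atom 9: aromatic c, 2 neighbours → 1 H
  atom 10: aromatic n, 2 neighbours → 0 H
  atom 11: aromatic c, 3 neighbours → 0 H
  atom 12: F (halogen, monovalent) → 0 H
  atom 13: aromatic c, 3 neighbours → 0 H
  atom 14: Cl (halogen, monovalent) → 0 H
Totals → C:8, H:4, Cl:1, F:1, N:2, O:2.
In Hill order: C8H4ClFN2O2.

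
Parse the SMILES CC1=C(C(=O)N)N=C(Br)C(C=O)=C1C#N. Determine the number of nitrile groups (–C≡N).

1

The nitrile motif appears at heavy-atom position 14 in the SMILES.
Other groups present: 1 aldehyde, 1 amide.
Nitrile count: 1.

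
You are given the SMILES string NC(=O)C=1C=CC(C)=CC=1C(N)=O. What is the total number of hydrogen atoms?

10

Walk through each heavy atom and fill implicit hydrogens from standard valence (C 4, N 3, O 2, S 2, halogen 1):
  atom 1: N, bond orders sum to 1 (valence 3) → 2 H
  atom 2: C, bond orders sum to 4 (valence 4) → 0 H
  atom 3: O, bond orders sum to 2 (valence 2) → 0 H
  atom 4: C, bond orders sum to 4 (valence 4) → 0 H
  atom 5: C, bond orders sum to 3 (valence 4) → 1 H
  atom 6: C, bond orders sum to 3 (valence 4) → 1 H
  atom 7: C, bond orders sum to 4 (valence 4) → 0 H
  atom 8: C, bond orders sum to 1 (valence 4) → 3 H
  atom 9: C, bond orders sum to 3 (valence 4) → 1 H
  atom 10: C, bond orders sum to 4 (valence 4) → 0 H
  atom 11: C, bond orders sum to 4 (valence 4) → 0 H
  atom 12: N, bond orders sum to 1 (valence 3) → 2 H
  atom 13: O, bond orders sum to 2 (valence 2) → 0 H
Total hydrogens: 10.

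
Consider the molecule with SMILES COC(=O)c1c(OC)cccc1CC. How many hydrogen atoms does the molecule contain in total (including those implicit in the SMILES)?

Walk through each heavy atom and fill implicit hydrogens from standard valence (C 4, N 3, O 2, S 2, halogen 1); for lowercase aromatic atoms, an aromatic c carries 1 H when it has two neighbours and 0 H with three, and aromatic n carries 0 H:
  atom 1: C, bond orders sum to 1 (valence 4) → 3 H
  atom 2: O, bond orders sum to 2 (valence 2) → 0 H
  atom 3: C, bond orders sum to 4 (valence 4) → 0 H
  atom 4: O, bond orders sum to 2 (valence 2) → 0 H
  atom 5: aromatic c, 3 neighbours → 0 H
  atom 6: aromatic c, 3 neighbours → 0 H
  atom 7: O, bond orders sum to 2 (valence 2) → 0 H
  atom 8: C, bond orders sum to 1 (valence 4) → 3 H
  atom 9: aromatic c, 2 neighbours → 1 H
  atom 10: aromatic c, 2 neighbours → 1 H
  atom 11: aromatic c, 2 neighbours → 1 H
  atom 12: aromatic c, 3 neighbours → 0 H
  atom 13: C, bond orders sum to 2 (valence 4) → 2 H
  atom 14: C, bond orders sum to 1 (valence 4) → 3 H
Total hydrogens: 14.

14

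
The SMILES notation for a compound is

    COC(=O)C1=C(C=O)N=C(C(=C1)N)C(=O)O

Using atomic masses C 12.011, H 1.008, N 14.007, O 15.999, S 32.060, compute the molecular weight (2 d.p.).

224.17 g/mol

First, the molecular formula is C9H8N2O5 (counting implicit H from valence).
  C: 9 × 12.011 = 108.099
  H: 8 × 1.008 = 8.064
  N: 2 × 14.007 = 28.014
  O: 5 × 15.999 = 79.995
Sum: 9×12.011 + 8×1.008 + 2×14.007 + 5×15.999 = 224.172 → 224.17 g/mol.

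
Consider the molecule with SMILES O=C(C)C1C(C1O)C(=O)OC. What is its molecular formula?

Walk through each heavy atom and fill implicit hydrogens from standard valence (C 4, N 3, O 2, S 2, halogen 1):
  atom 1: O, bond orders sum to 2 (valence 2) → 0 H
  atom 2: C, bond orders sum to 4 (valence 4) → 0 H
  atom 3: C, bond orders sum to 1 (valence 4) → 3 H
  atom 4: C, bond orders sum to 3 (valence 4) → 1 H
  atom 5: C, bond orders sum to 3 (valence 4) → 1 H
  atom 6: C, bond orders sum to 3 (valence 4) → 1 H
  atom 7: O, bond orders sum to 1 (valence 2) → 1 H
  atom 8: C, bond orders sum to 4 (valence 4) → 0 H
  atom 9: O, bond orders sum to 2 (valence 2) → 0 H
  atom 10: O, bond orders sum to 2 (valence 2) → 0 H
  atom 11: C, bond orders sum to 1 (valence 4) → 3 H
Totals → C:7, H:10, O:4.

C7H10O4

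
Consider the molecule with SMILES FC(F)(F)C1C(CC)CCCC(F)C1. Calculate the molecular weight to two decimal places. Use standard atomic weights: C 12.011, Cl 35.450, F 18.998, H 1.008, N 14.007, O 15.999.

212.23 g/mol

First, the molecular formula is C10H16F4 (counting implicit H from valence).
  C: 10 × 12.011 = 120.110
  F: 4 × 18.998 = 75.992
  H: 16 × 1.008 = 16.128
Sum: 10×12.011 + 4×18.998 + 16×1.008 = 212.230 → 212.23 g/mol.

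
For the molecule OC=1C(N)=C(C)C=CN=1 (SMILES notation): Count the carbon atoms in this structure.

6

Count every carbon token in the SMILES (each C, including those in ring-closure positions and inside branches).
Carbon count: 6.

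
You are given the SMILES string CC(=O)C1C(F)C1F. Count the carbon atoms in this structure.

5

Count every carbon token in the SMILES (each C, including those in ring-closure positions and inside branches).
Carbon count: 5.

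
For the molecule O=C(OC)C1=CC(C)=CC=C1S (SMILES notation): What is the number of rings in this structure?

1

In SMILES, each pair of matching ring-closure digits denotes one ring-closing bond; the number of such bonds equals the number of independent rings.
Ring-closure bonds here: 1.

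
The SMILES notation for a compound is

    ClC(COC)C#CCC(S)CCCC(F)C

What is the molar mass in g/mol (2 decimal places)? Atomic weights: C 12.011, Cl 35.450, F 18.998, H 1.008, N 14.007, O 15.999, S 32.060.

First, the molecular formula is C12H20ClFOS (counting implicit H from valence).
  C: 12 × 12.011 = 144.132
  Cl: 1 × 35.450 = 35.450
  F: 1 × 18.998 = 18.998
  H: 20 × 1.008 = 20.160
  O: 1 × 15.999 = 15.999
  S: 1 × 32.060 = 32.060
Sum: 12×12.011 + 1×35.450 + 1×18.998 + 20×1.008 + 1×15.999 + 1×32.060 = 266.799 → 266.80 g/mol.

266.80 g/mol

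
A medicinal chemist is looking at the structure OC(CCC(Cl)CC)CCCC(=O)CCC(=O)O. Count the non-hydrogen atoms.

18

Every atom symbol written in the SMILES (organic subset) is one heavy atom; implicit H are not written.
Heavy atoms by element → C:13, Cl:1, O:4.
Total: 18.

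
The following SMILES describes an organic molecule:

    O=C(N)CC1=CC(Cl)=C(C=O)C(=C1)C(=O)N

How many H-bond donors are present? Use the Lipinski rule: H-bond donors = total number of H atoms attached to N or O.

4

Donors: find every N or O and count the H atoms it carries.
  atom 1 (O): bond orders sum to 2 → 0 H
  atom 3 (N): bond orders sum to 1 → 2 H
  atom 11 (O): bond orders sum to 2 → 0 H
  atom 15 (O): bond orders sum to 2 → 0 H
  atom 16 (N): bond orders sum to 1 → 2 H
Lipinski HBD = 4.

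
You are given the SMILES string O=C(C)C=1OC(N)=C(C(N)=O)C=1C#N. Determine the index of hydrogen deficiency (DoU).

7

Molecular formula: C8H7N3O3.
DoU = (2C + 2 + N − H − X) / 2, where X is the halogen count and O/S are ignored.
    = (2·8 + 2 + 3 − 7 − 0) / 2 = 14 / 2 = 7.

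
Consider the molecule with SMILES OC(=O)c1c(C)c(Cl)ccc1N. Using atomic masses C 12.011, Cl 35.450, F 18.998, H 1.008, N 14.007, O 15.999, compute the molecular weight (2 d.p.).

185.61 g/mol

First, the molecular formula is C8H8ClNO2 (counting implicit H from valence).
  C: 8 × 12.011 = 96.088
  Cl: 1 × 35.450 = 35.450
  H: 8 × 1.008 = 8.064
  N: 1 × 14.007 = 14.007
  O: 2 × 15.999 = 31.998
Sum: 8×12.011 + 1×35.450 + 8×1.008 + 1×14.007 + 2×15.999 = 185.607 → 185.61 g/mol.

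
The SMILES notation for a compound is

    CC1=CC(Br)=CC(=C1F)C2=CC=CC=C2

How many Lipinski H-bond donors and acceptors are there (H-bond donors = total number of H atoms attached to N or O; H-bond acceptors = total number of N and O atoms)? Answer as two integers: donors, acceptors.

0, 0

Donors: find every N or O and count the H atoms it carries.
  (no N or O atoms present)
Lipinski HBD = 0.
Acceptors: N atoms = 0, O atoms = 0 → HBA = 0.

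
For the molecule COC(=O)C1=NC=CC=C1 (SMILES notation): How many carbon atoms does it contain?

Count every carbon token in the SMILES (each C, including those in ring-closure positions and inside branches).
Carbon count: 7.

7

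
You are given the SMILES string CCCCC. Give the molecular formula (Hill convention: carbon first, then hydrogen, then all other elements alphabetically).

C5H12

Walk through each heavy atom and fill implicit hydrogens from standard valence (C 4, N 3, O 2, S 2, halogen 1):
  atom 1: C, bond orders sum to 1 (valence 4) → 3 H
  atom 2: C, bond orders sum to 2 (valence 4) → 2 H
  atom 3: C, bond orders sum to 2 (valence 4) → 2 H
  atom 4: C, bond orders sum to 2 (valence 4) → 2 H
  atom 5: C, bond orders sum to 1 (valence 4) → 3 H
Totals → C:5, H:12.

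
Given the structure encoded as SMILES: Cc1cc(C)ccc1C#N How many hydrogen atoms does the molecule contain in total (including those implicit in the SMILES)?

9

Walk through each heavy atom and fill implicit hydrogens from standard valence (C 4, N 3, O 2, S 2, halogen 1); for lowercase aromatic atoms, an aromatic c carries 1 H when it has two neighbours and 0 H with three, and aromatic n carries 0 H:
  atom 1: C, bond orders sum to 1 (valence 4) → 3 H
  atom 2: aromatic c, 3 neighbours → 0 H
  atom 3: aromatic c, 2 neighbours → 1 H
  atom 4: aromatic c, 3 neighbours → 0 H
  atom 5: C, bond orders sum to 1 (valence 4) → 3 H
  atom 6: aromatic c, 2 neighbours → 1 H
  atom 7: aromatic c, 2 neighbours → 1 H
  atom 8: aromatic c, 3 neighbours → 0 H
  atom 9: C, bond orders sum to 4 (valence 4) → 0 H
  atom 10: N, bond orders sum to 3 (valence 3) → 0 H
Total hydrogens: 9.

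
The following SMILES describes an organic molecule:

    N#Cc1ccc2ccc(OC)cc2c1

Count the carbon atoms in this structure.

12

Count every carbon token in the SMILES (each C, including those in ring-closure positions and inside branches).
Carbon count: 12.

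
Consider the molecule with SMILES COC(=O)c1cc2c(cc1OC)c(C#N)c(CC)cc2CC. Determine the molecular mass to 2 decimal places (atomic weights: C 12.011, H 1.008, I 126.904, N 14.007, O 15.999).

First, the molecular formula is C18H19NO3 (counting implicit H from valence).
  C: 18 × 12.011 = 216.198
  H: 19 × 1.008 = 19.152
  N: 1 × 14.007 = 14.007
  O: 3 × 15.999 = 47.997
Sum: 18×12.011 + 19×1.008 + 1×14.007 + 3×15.999 = 297.354 → 297.35 g/mol.

297.35 g/mol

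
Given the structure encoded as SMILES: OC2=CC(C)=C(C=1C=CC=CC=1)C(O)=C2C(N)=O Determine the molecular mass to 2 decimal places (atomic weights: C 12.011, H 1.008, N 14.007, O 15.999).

243.26 g/mol

First, the molecular formula is C14H13NO3 (counting implicit H from valence).
  C: 14 × 12.011 = 168.154
  H: 13 × 1.008 = 13.104
  N: 1 × 14.007 = 14.007
  O: 3 × 15.999 = 47.997
Sum: 14×12.011 + 13×1.008 + 1×14.007 + 3×15.999 = 243.262 → 243.26 g/mol.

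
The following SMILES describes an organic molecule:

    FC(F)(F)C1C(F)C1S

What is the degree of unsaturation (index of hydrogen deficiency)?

Degree of unsaturation = (number of rings) + (number of π bonds).
Ring closures in the SMILES: 1.
π bonds: none → 0 DoU from unsaturation.
Total DoU = 1 + 0 = 1.

1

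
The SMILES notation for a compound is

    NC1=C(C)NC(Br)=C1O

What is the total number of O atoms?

1

Scan the SMILES for O atoms (remember two-letter symbols like Cl and Br are single atoms).
Oxygen count: 1.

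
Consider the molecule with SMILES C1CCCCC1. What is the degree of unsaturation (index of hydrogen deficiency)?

1

Molecular formula: C6H12.
DoU = (2C + 2 + N − H − X) / 2, where X is the halogen count and O/S are ignored.
    = (2·6 + 2 + 0 − 12 − 0) / 2 = 2 / 2 = 1.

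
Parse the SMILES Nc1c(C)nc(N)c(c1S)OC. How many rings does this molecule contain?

1

In SMILES, each pair of matching ring-closure digits denotes one ring-closing bond; the number of such bonds equals the number of independent rings.
Ring-closure bonds here: 1.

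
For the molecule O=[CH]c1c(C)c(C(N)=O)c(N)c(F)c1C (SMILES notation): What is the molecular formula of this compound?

Walk through each heavy atom and fill implicit hydrogens from standard valence (C 4, N 3, O 2, S 2, halogen 1); for lowercase aromatic atoms, an aromatic c carries 1 H when it has two neighbours and 0 H with three, and aromatic n carries 0 H:
  atom 1: O, bond orders sum to 2 (valence 2) → 0 H
  atom 2: C with explicit H count 1
  atom 3: aromatic c, 3 neighbours → 0 H
  atom 4: aromatic c, 3 neighbours → 0 H
  atom 5: C, bond orders sum to 1 (valence 4) → 3 H
  atom 6: aromatic c, 3 neighbours → 0 H
  atom 7: C, bond orders sum to 4 (valence 4) → 0 H
  atom 8: N, bond orders sum to 1 (valence 3) → 2 H
  atom 9: O, bond orders sum to 2 (valence 2) → 0 H
  atom 10: aromatic c, 3 neighbours → 0 H
  atom 11: N, bond orders sum to 1 (valence 3) → 2 H
  atom 12: aromatic c, 3 neighbours → 0 H
  atom 13: F (halogen, monovalent) → 0 H
  atom 14: aromatic c, 3 neighbours → 0 H
  atom 15: C, bond orders sum to 1 (valence 4) → 3 H
Totals → C:10, H:11, F:1, N:2, O:2.
In Hill order: C10H11FN2O2.

C10H11FN2O2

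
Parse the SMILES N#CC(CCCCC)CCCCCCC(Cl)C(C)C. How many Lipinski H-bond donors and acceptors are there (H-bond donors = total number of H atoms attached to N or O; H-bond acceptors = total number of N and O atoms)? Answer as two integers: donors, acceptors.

Donors: find every N or O and count the H atoms it carries.
  atom 1 (N): bond orders sum to 3 → 0 H
Lipinski HBD = 0.
Acceptors: N atoms = 1, O atoms = 0 → HBA = 1.

0, 1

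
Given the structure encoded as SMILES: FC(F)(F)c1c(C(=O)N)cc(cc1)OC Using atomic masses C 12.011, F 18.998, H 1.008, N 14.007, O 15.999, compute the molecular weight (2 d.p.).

219.16 g/mol

First, the molecular formula is C9H8F3NO2 (counting implicit H from valence).
  C: 9 × 12.011 = 108.099
  F: 3 × 18.998 = 56.994
  H: 8 × 1.008 = 8.064
  N: 1 × 14.007 = 14.007
  O: 2 × 15.999 = 31.998
Sum: 9×12.011 + 3×18.998 + 8×1.008 + 1×14.007 + 2×15.999 = 219.162 → 219.16 g/mol.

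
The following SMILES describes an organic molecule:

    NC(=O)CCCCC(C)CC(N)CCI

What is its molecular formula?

C11H23IN2O

Walk through each heavy atom and fill implicit hydrogens from standard valence (C 4, N 3, O 2, S 2, halogen 1):
  atom 1: N, bond orders sum to 1 (valence 3) → 2 H
  atom 2: C, bond orders sum to 4 (valence 4) → 0 H
  atom 3: O, bond orders sum to 2 (valence 2) → 0 H
  atom 4: C, bond orders sum to 2 (valence 4) → 2 H
  atom 5: C, bond orders sum to 2 (valence 4) → 2 H
  atom 6: C, bond orders sum to 2 (valence 4) → 2 H
  atom 7: C, bond orders sum to 2 (valence 4) → 2 H
  atom 8: C, bond orders sum to 3 (valence 4) → 1 H
  atom 9: C, bond orders sum to 1 (valence 4) → 3 H
  atom 10: C, bond orders sum to 2 (valence 4) → 2 H
  atom 11: C, bond orders sum to 3 (valence 4) → 1 H
  atom 12: N, bond orders sum to 1 (valence 3) → 2 H
  atom 13: C, bond orders sum to 2 (valence 4) → 2 H
  atom 14: C, bond orders sum to 2 (valence 4) → 2 H
  atom 15: I (halogen, monovalent) → 0 H
Totals → C:11, H:23, I:1, N:2, O:1.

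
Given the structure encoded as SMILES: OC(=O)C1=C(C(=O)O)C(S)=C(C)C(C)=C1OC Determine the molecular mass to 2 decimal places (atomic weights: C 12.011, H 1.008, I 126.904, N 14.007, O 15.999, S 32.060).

First, the molecular formula is C11H12O5S (counting implicit H from valence).
  C: 11 × 12.011 = 132.121
  H: 12 × 1.008 = 12.096
  O: 5 × 15.999 = 79.995
  S: 1 × 32.060 = 32.060
Sum: 11×12.011 + 12×1.008 + 5×15.999 + 1×32.060 = 256.272 → 256.27 g/mol.

256.27 g/mol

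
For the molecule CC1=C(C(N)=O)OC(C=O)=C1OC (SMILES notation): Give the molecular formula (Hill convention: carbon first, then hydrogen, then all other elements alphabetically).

Walk through each heavy atom and fill implicit hydrogens from standard valence (C 4, N 3, O 2, S 2, halogen 1):
  atom 1: C, bond orders sum to 1 (valence 4) → 3 H
  atom 2: C, bond orders sum to 4 (valence 4) → 0 H
  atom 3: C, bond orders sum to 4 (valence 4) → 0 H
  atom 4: C, bond orders sum to 4 (valence 4) → 0 H
  atom 5: N, bond orders sum to 1 (valence 3) → 2 H
  atom 6: O, bond orders sum to 2 (valence 2) → 0 H
  atom 7: O, bond orders sum to 2 (valence 2) → 0 H
  atom 8: C, bond orders sum to 4 (valence 4) → 0 H
  atom 9: C, bond orders sum to 3 (valence 4) → 1 H
  atom 10: O, bond orders sum to 2 (valence 2) → 0 H
  atom 11: C, bond orders sum to 4 (valence 4) → 0 H
  atom 12: O, bond orders sum to 2 (valence 2) → 0 H
  atom 13: C, bond orders sum to 1 (valence 4) → 3 H
Totals → C:8, H:9, N:1, O:4.

C8H9NO4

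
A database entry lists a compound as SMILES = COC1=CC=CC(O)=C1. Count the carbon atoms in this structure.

7

Count every carbon token in the SMILES (each C, including those in ring-closure positions and inside branches).
Carbon count: 7.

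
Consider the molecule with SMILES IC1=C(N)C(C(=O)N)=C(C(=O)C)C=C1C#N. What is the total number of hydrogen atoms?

Walk through each heavy atom and fill implicit hydrogens from standard valence (C 4, N 3, O 2, S 2, halogen 1):
  atom 1: I (halogen, monovalent) → 0 H
  atom 2: C, bond orders sum to 4 (valence 4) → 0 H
  atom 3: C, bond orders sum to 4 (valence 4) → 0 H
  atom 4: N, bond orders sum to 1 (valence 3) → 2 H
  atom 5: C, bond orders sum to 4 (valence 4) → 0 H
  atom 6: C, bond orders sum to 4 (valence 4) → 0 H
  atom 7: O, bond orders sum to 2 (valence 2) → 0 H
  atom 8: N, bond orders sum to 1 (valence 3) → 2 H
  atom 9: C, bond orders sum to 4 (valence 4) → 0 H
  atom 10: C, bond orders sum to 4 (valence 4) → 0 H
  atom 11: O, bond orders sum to 2 (valence 2) → 0 H
  atom 12: C, bond orders sum to 1 (valence 4) → 3 H
  atom 13: C, bond orders sum to 3 (valence 4) → 1 H
  atom 14: C, bond orders sum to 4 (valence 4) → 0 H
  atom 15: C, bond orders sum to 4 (valence 4) → 0 H
  atom 16: N, bond orders sum to 3 (valence 3) → 0 H
Total hydrogens: 8.

8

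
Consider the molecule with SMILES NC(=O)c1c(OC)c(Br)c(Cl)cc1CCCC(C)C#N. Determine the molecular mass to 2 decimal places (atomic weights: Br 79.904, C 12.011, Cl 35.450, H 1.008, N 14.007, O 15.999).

First, the molecular formula is C14H16BrClN2O2 (counting implicit H from valence).
  Br: 1 × 79.904 = 79.904
  C: 14 × 12.011 = 168.154
  Cl: 1 × 35.450 = 35.450
  H: 16 × 1.008 = 16.128
  N: 2 × 14.007 = 28.014
  O: 2 × 15.999 = 31.998
Sum: 1×79.904 + 14×12.011 + 1×35.450 + 16×1.008 + 2×14.007 + 2×15.999 = 359.648 → 359.65 g/mol.

359.65 g/mol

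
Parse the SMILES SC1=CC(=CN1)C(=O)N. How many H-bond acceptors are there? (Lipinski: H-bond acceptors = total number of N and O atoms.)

3

N atoms: 2; O atoms: 1.
Lipinski HBA = 2 + 1 = 3.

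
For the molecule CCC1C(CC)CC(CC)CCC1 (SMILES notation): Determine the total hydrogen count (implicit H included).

Walk through each heavy atom and fill implicit hydrogens from standard valence (C 4, N 3, O 2, S 2, halogen 1):
  atom 1: C, bond orders sum to 1 (valence 4) → 3 H
  atom 2: C, bond orders sum to 2 (valence 4) → 2 H
  atom 3: C, bond orders sum to 3 (valence 4) → 1 H
  atom 4: C, bond orders sum to 3 (valence 4) → 1 H
  atom 5: C, bond orders sum to 2 (valence 4) → 2 H
  atom 6: C, bond orders sum to 1 (valence 4) → 3 H
  atom 7: C, bond orders sum to 2 (valence 4) → 2 H
  atom 8: C, bond orders sum to 3 (valence 4) → 1 H
  atom 9: C, bond orders sum to 2 (valence 4) → 2 H
  atom 10: C, bond orders sum to 1 (valence 4) → 3 H
  atom 11: C, bond orders sum to 2 (valence 4) → 2 H
  atom 12: C, bond orders sum to 2 (valence 4) → 2 H
  atom 13: C, bond orders sum to 2 (valence 4) → 2 H
Total hydrogens: 26.

26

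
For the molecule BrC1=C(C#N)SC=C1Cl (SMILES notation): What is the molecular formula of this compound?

Walk through each heavy atom and fill implicit hydrogens from standard valence (C 4, N 3, O 2, S 2, halogen 1):
  atom 1: Br (halogen, monovalent) → 0 H
  atom 2: C, bond orders sum to 4 (valence 4) → 0 H
  atom 3: C, bond orders sum to 4 (valence 4) → 0 H
  atom 4: C, bond orders sum to 4 (valence 4) → 0 H
  atom 5: N, bond orders sum to 3 (valence 3) → 0 H
  atom 6: S, bond orders sum to 2 (valence 2) → 0 H
  atom 7: C, bond orders sum to 3 (valence 4) → 1 H
  atom 8: C, bond orders sum to 4 (valence 4) → 0 H
  atom 9: Cl (halogen, monovalent) → 0 H
Totals → C:5, H:1, Br:1, Cl:1, N:1, S:1.
In Hill order: C5HBrClNS.

C5HBrClNS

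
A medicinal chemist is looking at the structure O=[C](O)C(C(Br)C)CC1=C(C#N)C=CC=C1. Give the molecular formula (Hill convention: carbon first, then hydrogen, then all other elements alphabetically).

C12H12BrNO2

Walk through each heavy atom and fill implicit hydrogens from standard valence (C 4, N 3, O 2, S 2, halogen 1):
  atom 1: O, bond orders sum to 2 (valence 2) → 0 H
  atom 2: C with explicit H count 0
  atom 3: O, bond orders sum to 1 (valence 2) → 1 H
  atom 4: C, bond orders sum to 3 (valence 4) → 1 H
  atom 5: C, bond orders sum to 3 (valence 4) → 1 H
  atom 6: Br (halogen, monovalent) → 0 H
  atom 7: C, bond orders sum to 1 (valence 4) → 3 H
  atom 8: C, bond orders sum to 2 (valence 4) → 2 H
  atom 9: C, bond orders sum to 4 (valence 4) → 0 H
  atom 10: C, bond orders sum to 4 (valence 4) → 0 H
  atom 11: C, bond orders sum to 4 (valence 4) → 0 H
  atom 12: N, bond orders sum to 3 (valence 3) → 0 H
  atom 13: C, bond orders sum to 3 (valence 4) → 1 H
  atom 14: C, bond orders sum to 3 (valence 4) → 1 H
  atom 15: C, bond orders sum to 3 (valence 4) → 1 H
  atom 16: C, bond orders sum to 3 (valence 4) → 1 H
Totals → C:12, H:12, Br:1, N:1, O:2.
In Hill order: C12H12BrNO2.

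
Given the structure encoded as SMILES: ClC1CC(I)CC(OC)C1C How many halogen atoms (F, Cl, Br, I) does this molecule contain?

2

Halogen atoms appear at heavy-atom positions 1, 5 (1×Cl, 1×I).
Other groups present: 1 ether.
Halogen count: 2.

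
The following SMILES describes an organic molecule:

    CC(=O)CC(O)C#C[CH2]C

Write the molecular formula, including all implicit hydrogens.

Walk through each heavy atom and fill implicit hydrogens from standard valence (C 4, N 3, O 2, S 2, halogen 1):
  atom 1: C, bond orders sum to 1 (valence 4) → 3 H
  atom 2: C, bond orders sum to 4 (valence 4) → 0 H
  atom 3: O, bond orders sum to 2 (valence 2) → 0 H
  atom 4: C, bond orders sum to 2 (valence 4) → 2 H
  atom 5: C, bond orders sum to 3 (valence 4) → 1 H
  atom 6: O, bond orders sum to 1 (valence 2) → 1 H
  atom 7: C, bond orders sum to 4 (valence 4) → 0 H
  atom 8: C, bond orders sum to 4 (valence 4) → 0 H
  atom 9: C with explicit H count 2
  atom 10: C, bond orders sum to 1 (valence 4) → 3 H
Totals → C:8, H:12, O:2.
In Hill order: C8H12O2.

C8H12O2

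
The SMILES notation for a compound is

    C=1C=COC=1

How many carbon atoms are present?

Count every carbon token in the SMILES (each C, including those in ring-closure positions and inside branches).
Carbon count: 4.

4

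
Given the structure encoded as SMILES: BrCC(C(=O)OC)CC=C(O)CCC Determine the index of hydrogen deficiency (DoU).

Degree of unsaturation = (number of rings) + (number of π bonds).
Ring closures in the SMILES: 0.
π bonds: 2 double bonds (each 1 DoU) → 2 DoU from unsaturation.
Total DoU = 0 + 2 = 2.

2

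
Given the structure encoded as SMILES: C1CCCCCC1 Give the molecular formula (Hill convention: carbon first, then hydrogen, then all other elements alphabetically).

C7H14

Walk through each heavy atom and fill implicit hydrogens from standard valence (C 4, N 3, O 2, S 2, halogen 1):
  atom 1: C, bond orders sum to 2 (valence 4) → 2 H
  atom 2: C, bond orders sum to 2 (valence 4) → 2 H
  atom 3: C, bond orders sum to 2 (valence 4) → 2 H
  atom 4: C, bond orders sum to 2 (valence 4) → 2 H
  atom 5: C, bond orders sum to 2 (valence 4) → 2 H
  atom 6: C, bond orders sum to 2 (valence 4) → 2 H
  atom 7: C, bond orders sum to 2 (valence 4) → 2 H
Totals → C:7, H:14.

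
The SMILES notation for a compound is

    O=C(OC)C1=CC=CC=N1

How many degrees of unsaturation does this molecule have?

Degree of unsaturation = (number of rings) + (number of π bonds).
Ring closures in the SMILES: 1.
π bonds: 4 double bonds (each 1 DoU) → 4 DoU from unsaturation.
Total DoU = 1 + 4 = 5.

5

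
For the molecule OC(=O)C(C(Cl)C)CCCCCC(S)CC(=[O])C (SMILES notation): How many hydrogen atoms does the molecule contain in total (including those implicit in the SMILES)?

Walk through each heavy atom and fill implicit hydrogens from standard valence (C 4, N 3, O 2, S 2, halogen 1):
  atom 1: O, bond orders sum to 1 (valence 2) → 1 H
  atom 2: C, bond orders sum to 4 (valence 4) → 0 H
  atom 3: O, bond orders sum to 2 (valence 2) → 0 H
  atom 4: C, bond orders sum to 3 (valence 4) → 1 H
  atom 5: C, bond orders sum to 3 (valence 4) → 1 H
  atom 6: Cl (halogen, monovalent) → 0 H
  atom 7: C, bond orders sum to 1 (valence 4) → 3 H
  atom 8: C, bond orders sum to 2 (valence 4) → 2 H
  atom 9: C, bond orders sum to 2 (valence 4) → 2 H
  atom 10: C, bond orders sum to 2 (valence 4) → 2 H
  atom 11: C, bond orders sum to 2 (valence 4) → 2 H
  atom 12: C, bond orders sum to 2 (valence 4) → 2 H
  atom 13: C, bond orders sum to 3 (valence 4) → 1 H
  atom 14: S, bond orders sum to 1 (valence 2) → 1 H
  atom 15: C, bond orders sum to 2 (valence 4) → 2 H
  atom 16: C, bond orders sum to 4 (valence 4) → 0 H
  atom 17: O with explicit H count 0
  atom 18: C, bond orders sum to 1 (valence 4) → 3 H
Total hydrogens: 23.

23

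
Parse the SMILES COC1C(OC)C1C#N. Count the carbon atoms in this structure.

6

Count every carbon token in the SMILES (each C, including those in ring-closure positions and inside branches).
Carbon count: 6.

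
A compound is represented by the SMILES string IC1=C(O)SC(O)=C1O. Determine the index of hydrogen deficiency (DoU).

Molecular formula: C4H3IO3S.
DoU = (2C + 2 + N − H − X) / 2, where X is the halogen count and O/S are ignored.
    = (2·4 + 2 + 0 − 3 − 1) / 2 = 6 / 2 = 3.

3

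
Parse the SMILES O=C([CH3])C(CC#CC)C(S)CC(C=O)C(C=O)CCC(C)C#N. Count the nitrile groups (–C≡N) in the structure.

1

The nitrile motif appears at heavy-atom position 22 in the SMILES.
Other groups present: 2 aldehyde, 1 alkyne, 1 ketone, 1 thiol.
Nitrile count: 1.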